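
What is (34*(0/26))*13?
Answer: 0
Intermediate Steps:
(34*(0/26))*13 = (34*(0*(1/26)))*13 = (34*0)*13 = 0*13 = 0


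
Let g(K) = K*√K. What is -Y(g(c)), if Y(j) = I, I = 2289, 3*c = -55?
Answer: -2289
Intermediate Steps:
c = -55/3 (c = (⅓)*(-55) = -55/3 ≈ -18.333)
g(K) = K^(3/2)
Y(j) = 2289
-Y(g(c)) = -1*2289 = -2289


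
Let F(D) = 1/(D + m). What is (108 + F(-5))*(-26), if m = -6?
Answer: -30862/11 ≈ -2805.6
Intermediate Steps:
F(D) = 1/(-6 + D) (F(D) = 1/(D - 6) = 1/(-6 + D))
(108 + F(-5))*(-26) = (108 + 1/(-6 - 5))*(-26) = (108 + 1/(-11))*(-26) = (108 - 1/11)*(-26) = (1187/11)*(-26) = -30862/11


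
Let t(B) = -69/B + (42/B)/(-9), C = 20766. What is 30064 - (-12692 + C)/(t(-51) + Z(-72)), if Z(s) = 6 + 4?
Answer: 3023926/103 ≈ 29359.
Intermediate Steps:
t(B) = -221/(3*B) (t(B) = -69/B + (42/B)*(-⅑) = -69/B - 14/(3*B) = -221/(3*B))
Z(s) = 10
30064 - (-12692 + C)/(t(-51) + Z(-72)) = 30064 - (-12692 + 20766)/(-221/3/(-51) + 10) = 30064 - 8074/(-221/3*(-1/51) + 10) = 30064 - 8074/(13/9 + 10) = 30064 - 8074/103/9 = 30064 - 8074*9/103 = 30064 - 1*72666/103 = 30064 - 72666/103 = 3023926/103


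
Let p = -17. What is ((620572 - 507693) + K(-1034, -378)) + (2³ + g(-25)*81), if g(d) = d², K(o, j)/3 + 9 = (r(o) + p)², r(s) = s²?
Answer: 3429174767448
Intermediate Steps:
K(o, j) = -27 + 3*(-17 + o²)² (K(o, j) = -27 + 3*(o² - 17)² = -27 + 3*(-17 + o²)²)
((620572 - 507693) + K(-1034, -378)) + (2³ + g(-25)*81) = ((620572 - 507693) + (-27 + 3*(-17 + (-1034)²)²)) + (2³ + (-25)²*81) = (112879 + (-27 + 3*(-17 + 1069156)²)) + (8 + 625*81) = (112879 + (-27 + 3*1069139²)) + (8 + 50625) = (112879 + (-27 + 3*1143058201321)) + 50633 = (112879 + (-27 + 3429174603963)) + 50633 = (112879 + 3429174603936) + 50633 = 3429174716815 + 50633 = 3429174767448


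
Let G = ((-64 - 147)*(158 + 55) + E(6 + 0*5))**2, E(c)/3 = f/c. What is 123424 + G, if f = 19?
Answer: 8076571385/4 ≈ 2.0191e+9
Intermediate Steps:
E(c) = 57/c (E(c) = 3*(19/c) = 57/c)
G = 8076077689/4 (G = ((-64 - 147)*(158 + 55) + 57/(6 + 0*5))**2 = (-211*213 + 57/(6 + 0))**2 = (-44943 + 57/6)**2 = (-44943 + 57*(1/6))**2 = (-44943 + 19/2)**2 = (-89867/2)**2 = 8076077689/4 ≈ 2.0190e+9)
123424 + G = 123424 + 8076077689/4 = 8076571385/4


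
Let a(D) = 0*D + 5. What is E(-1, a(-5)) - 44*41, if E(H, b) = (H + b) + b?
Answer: -1795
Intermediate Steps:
a(D) = 5 (a(D) = 0 + 5 = 5)
E(H, b) = H + 2*b
E(-1, a(-5)) - 44*41 = (-1 + 2*5) - 44*41 = (-1 + 10) - 1804 = 9 - 1804 = -1795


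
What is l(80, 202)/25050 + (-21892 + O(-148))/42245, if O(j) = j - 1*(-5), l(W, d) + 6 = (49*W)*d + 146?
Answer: 658104367/21164745 ≈ 31.094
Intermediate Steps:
l(W, d) = 140 + 49*W*d (l(W, d) = -6 + ((49*W)*d + 146) = -6 + (49*W*d + 146) = -6 + (146 + 49*W*d) = 140 + 49*W*d)
O(j) = 5 + j (O(j) = j + 5 = 5 + j)
l(80, 202)/25050 + (-21892 + O(-148))/42245 = (140 + 49*80*202)/25050 + (-21892 + (5 - 148))/42245 = (140 + 791840)*(1/25050) + (-21892 - 143)*(1/42245) = 791980*(1/25050) - 22035*1/42245 = 79198/2505 - 4407/8449 = 658104367/21164745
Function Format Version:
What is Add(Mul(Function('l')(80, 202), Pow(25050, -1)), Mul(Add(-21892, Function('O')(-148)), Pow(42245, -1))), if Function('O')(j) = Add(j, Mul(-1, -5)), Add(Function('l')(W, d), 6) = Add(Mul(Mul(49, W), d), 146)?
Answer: Rational(658104367, 21164745) ≈ 31.094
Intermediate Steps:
Function('l')(W, d) = Add(140, Mul(49, W, d)) (Function('l')(W, d) = Add(-6, Add(Mul(Mul(49, W), d), 146)) = Add(-6, Add(Mul(49, W, d), 146)) = Add(-6, Add(146, Mul(49, W, d))) = Add(140, Mul(49, W, d)))
Function('O')(j) = Add(5, j) (Function('O')(j) = Add(j, 5) = Add(5, j))
Add(Mul(Function('l')(80, 202), Pow(25050, -1)), Mul(Add(-21892, Function('O')(-148)), Pow(42245, -1))) = Add(Mul(Add(140, Mul(49, 80, 202)), Pow(25050, -1)), Mul(Add(-21892, Add(5, -148)), Pow(42245, -1))) = Add(Mul(Add(140, 791840), Rational(1, 25050)), Mul(Add(-21892, -143), Rational(1, 42245))) = Add(Mul(791980, Rational(1, 25050)), Mul(-22035, Rational(1, 42245))) = Add(Rational(79198, 2505), Rational(-4407, 8449)) = Rational(658104367, 21164745)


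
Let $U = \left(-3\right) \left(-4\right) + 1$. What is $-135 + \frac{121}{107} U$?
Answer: $- \frac{12872}{107} \approx -120.3$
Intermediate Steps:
$U = 13$ ($U = 12 + 1 = 13$)
$-135 + \frac{121}{107} U = -135 + \frac{121}{107} \cdot 13 = -135 + \frac{1573}{107} = - \frac{12872}{107}$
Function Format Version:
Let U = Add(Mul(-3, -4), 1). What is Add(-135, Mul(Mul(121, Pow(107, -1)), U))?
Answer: Rational(-12872, 107) ≈ -120.30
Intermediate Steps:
U = 13 (U = Add(12, 1) = 13)
Add(-135, Mul(Mul(121, Pow(107, -1)), U)) = Add(-135, Mul(Mul(121, Pow(107, -1)), 13)) = Add(-135, Mul(Mul(121, Rational(1, 107)), 13)) = Add(-135, Mul(Rational(121, 107), 13)) = Add(-135, Rational(1573, 107)) = Rational(-12872, 107)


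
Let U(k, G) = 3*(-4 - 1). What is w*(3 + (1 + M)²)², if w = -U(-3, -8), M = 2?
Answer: 2160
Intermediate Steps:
U(k, G) = -15 (U(k, G) = 3*(-5) = -15)
w = 15 (w = -1*(-15) = 15)
w*(3 + (1 + M)²)² = 15*(3 + (1 + 2)²)² = 15*(3 + 3²)² = 15*(3 + 9)² = 15*12² = 15*144 = 2160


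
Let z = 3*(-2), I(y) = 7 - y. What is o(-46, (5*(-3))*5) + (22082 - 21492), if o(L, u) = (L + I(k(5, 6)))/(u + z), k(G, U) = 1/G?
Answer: 239146/405 ≈ 590.48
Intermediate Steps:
z = -6
o(L, u) = (34/5 + L)/(-6 + u) (o(L, u) = (L + (7 - 1/5))/(u - 6) = (L + (7 - 1*⅕))/(-6 + u) = (L + (7 - ⅕))/(-6 + u) = (L + 34/5)/(-6 + u) = (34/5 + L)/(-6 + u))
o(-46, (5*(-3))*5) + (22082 - 21492) = (34/5 - 46)/(-6 + (5*(-3))*5) + (22082 - 21492) = -196/5/(-6 - 15*5) + 590 = -196/5/(-6 - 75) + 590 = -196/5/(-81) + 590 = -1/81*(-196/5) + 590 = 196/405 + 590 = 239146/405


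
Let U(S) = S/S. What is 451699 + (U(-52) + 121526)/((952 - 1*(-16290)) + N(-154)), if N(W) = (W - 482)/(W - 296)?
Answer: 584171556469/1293256 ≈ 4.5171e+5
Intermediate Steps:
U(S) = 1
N(W) = (-482 + W)/(-296 + W)
451699 + (U(-52) + 121526)/((952 - 1*(-16290)) + N(-154)) = 451699 + (1 + 121526)/((952 - 1*(-16290)) + (-482 - 154)/(-296 - 154)) = 451699 + 121527/((952 + 16290) - 636/(-450)) = 451699 + 121527/(17242 - 1/450*(-636)) = 451699 + 121527/(17242 + 106/75) = 451699 + 121527/(1293256/75) = 451699 + 121527*(75/1293256) = 451699 + 9114525/1293256 = 584171556469/1293256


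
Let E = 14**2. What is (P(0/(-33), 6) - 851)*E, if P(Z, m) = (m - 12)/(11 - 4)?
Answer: -166964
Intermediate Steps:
E = 196
P(Z, m) = -12/7 + m/7 (P(Z, m) = (-12 + m)/7 = (-12 + m)*(1/7) = -12/7 + m/7)
(P(0/(-33), 6) - 851)*E = ((-12/7 + (1/7)*6) - 851)*196 = ((-12/7 + 6/7) - 851)*196 = (-6/7 - 851)*196 = -5963/7*196 = -166964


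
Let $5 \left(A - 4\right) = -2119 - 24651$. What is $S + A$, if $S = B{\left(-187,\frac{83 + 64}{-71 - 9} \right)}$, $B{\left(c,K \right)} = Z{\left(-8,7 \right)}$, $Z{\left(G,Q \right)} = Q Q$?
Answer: $-5301$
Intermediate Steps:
$Z{\left(G,Q \right)} = Q^{2}$
$B{\left(c,K \right)} = 49$ ($B{\left(c,K \right)} = 7^{2} = 49$)
$S = 49$
$A = -5350$ ($A = 4 + \frac{-2119 - 24651}{5} = 4 + \frac{1}{5} \left(-26770\right) = 4 - 5354 = -5350$)
$S + A = 49 - 5350 = -5301$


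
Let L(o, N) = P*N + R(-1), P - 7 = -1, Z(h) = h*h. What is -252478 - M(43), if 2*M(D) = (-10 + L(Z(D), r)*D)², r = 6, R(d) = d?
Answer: -2739981/2 ≈ -1.3700e+6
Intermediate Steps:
Z(h) = h²
P = 6 (P = 7 - 1 = 6)
L(o, N) = -1 + 6*N (L(o, N) = 6*N - 1 = -1 + 6*N)
M(D) = (-10 + 35*D)²/2 (M(D) = (-10 + (-1 + 6*6)*D)²/2 = (-10 + (-1 + 36)*D)²/2 = (-10 + 35*D)²/2)
-252478 - M(43) = -252478 - 25*(-2 + 7*43)²/2 = -252478 - 25*(-2 + 301)²/2 = -252478 - 25*299²/2 = -252478 - 25*89401/2 = -252478 - 1*2235025/2 = -252478 - 2235025/2 = -2739981/2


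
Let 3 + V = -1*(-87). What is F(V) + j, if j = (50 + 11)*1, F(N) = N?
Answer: 145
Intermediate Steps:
V = 84 (V = -3 - 1*(-87) = -3 + 87 = 84)
j = 61 (j = 61*1 = 61)
F(V) + j = 84 + 61 = 145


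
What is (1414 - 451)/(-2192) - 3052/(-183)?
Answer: 6513755/401136 ≈ 16.238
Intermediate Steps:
(1414 - 451)/(-2192) - 3052/(-183) = 963*(-1/2192) - 3052*(-1/183) = -963/2192 + 3052/183 = 6513755/401136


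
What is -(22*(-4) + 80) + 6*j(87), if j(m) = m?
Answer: 530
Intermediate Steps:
-(22*(-4) + 80) + 6*j(87) = -(22*(-4) + 80) + 6*87 = -(-88 + 80) + 522 = -1*(-8) + 522 = 8 + 522 = 530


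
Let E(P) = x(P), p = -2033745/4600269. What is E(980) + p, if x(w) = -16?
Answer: -25212683/1533423 ≈ -16.442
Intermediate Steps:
p = -677915/1533423 (p = -2033745*1/4600269 = -677915/1533423 ≈ -0.44209)
E(P) = -16
E(980) + p = -16 - 677915/1533423 = -25212683/1533423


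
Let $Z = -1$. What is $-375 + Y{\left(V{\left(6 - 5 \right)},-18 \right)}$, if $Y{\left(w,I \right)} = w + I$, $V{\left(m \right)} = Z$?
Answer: $-394$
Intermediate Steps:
$V{\left(m \right)} = -1$
$Y{\left(w,I \right)} = I + w$
$-375 + Y{\left(V{\left(6 - 5 \right)},-18 \right)} = -375 - 19 = -394$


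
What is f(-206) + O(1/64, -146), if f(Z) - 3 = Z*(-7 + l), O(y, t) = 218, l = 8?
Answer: 15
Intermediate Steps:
f(Z) = 3 + Z (f(Z) = 3 + Z*(-7 + 8) = 3 + Z*1 = 3 + Z)
f(-206) + O(1/64, -146) = (3 - 206) + 218 = -203 + 218 = 15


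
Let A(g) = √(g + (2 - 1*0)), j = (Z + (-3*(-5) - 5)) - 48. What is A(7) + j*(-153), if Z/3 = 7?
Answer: 2604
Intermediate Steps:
Z = 21 (Z = 3*7 = 21)
j = -17 (j = (21 + (-3*(-5) - 5)) - 48 = (21 + (15 - 5)) - 48 = (21 + 10) - 48 = 31 - 48 = -17)
A(g) = √(2 + g) (A(g) = √(g + (2 + 0)) = √(g + 2) = √(2 + g))
A(7) + j*(-153) = √(2 + 7) - 17*(-153) = √9 + 2601 = 3 + 2601 = 2604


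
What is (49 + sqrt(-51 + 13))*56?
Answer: 2744 + 56*I*sqrt(38) ≈ 2744.0 + 345.21*I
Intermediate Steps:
(49 + sqrt(-51 + 13))*56 = (49 + sqrt(-38))*56 = (49 + I*sqrt(38))*56 = 2744 + 56*I*sqrt(38)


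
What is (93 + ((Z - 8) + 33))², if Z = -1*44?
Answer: 5476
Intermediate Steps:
Z = -44
(93 + ((Z - 8) + 33))² = (93 + ((-44 - 8) + 33))² = (93 + (-52 + 33))² = (93 - 19)² = 74² = 5476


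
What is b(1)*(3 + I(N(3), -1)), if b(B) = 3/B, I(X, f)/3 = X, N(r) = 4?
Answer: 45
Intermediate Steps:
I(X, f) = 3*X
b(1)*(3 + I(N(3), -1)) = (3/1)*(3 + 3*4) = (3*1)*(3 + 12) = 3*15 = 45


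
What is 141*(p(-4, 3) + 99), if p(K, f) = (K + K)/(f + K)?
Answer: 15087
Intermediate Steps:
p(K, f) = 2*K/(K + f) (p(K, f) = (2*K)/(K + f) = 2*K/(K + f))
141*(p(-4, 3) + 99) = 141*(2*(-4)/(-4 + 3) + 99) = 141*(2*(-4)/(-1) + 99) = 141*(2*(-4)*(-1) + 99) = 141*(8 + 99) = 141*107 = 15087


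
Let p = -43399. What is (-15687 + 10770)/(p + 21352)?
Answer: 1639/7349 ≈ 0.22302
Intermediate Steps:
(-15687 + 10770)/(p + 21352) = (-15687 + 10770)/(-43399 + 21352) = -4917/(-22047) = -4917*(-1/22047) = 1639/7349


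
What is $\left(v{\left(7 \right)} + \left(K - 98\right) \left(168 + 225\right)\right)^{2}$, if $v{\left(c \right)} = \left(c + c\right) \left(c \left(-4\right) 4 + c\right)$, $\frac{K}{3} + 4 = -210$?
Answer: $85433444100$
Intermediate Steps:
$K = -642$ ($K = -12 + 3 \left(-210\right) = -12 - 630 = -642$)
$v{\left(c \right)} = - 30 c^{2}$ ($v{\left(c \right)} = 2 c \left(- 4 c 4 + c\right) = 2 c \left(- 16 c + c\right) = 2 c \left(- 15 c\right) = - 30 c^{2}$)
$\left(v{\left(7 \right)} + \left(K - 98\right) \left(168 + 225\right)\right)^{2} = \left(- 30 \cdot 7^{2} + \left(-642 - 98\right) \left(168 + 225\right)\right)^{2} = \left(\left(-30\right) 49 - 290820\right)^{2} = \left(-1470 - 290820\right)^{2} = \left(-292290\right)^{2} = 85433444100$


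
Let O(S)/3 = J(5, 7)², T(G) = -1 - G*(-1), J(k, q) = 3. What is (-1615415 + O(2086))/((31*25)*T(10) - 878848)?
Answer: 1615388/871873 ≈ 1.8528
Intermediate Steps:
T(G) = -1 + G (T(G) = -1 - (-1)*G = -1 + G)
O(S) = 27 (O(S) = 3*3² = 3*9 = 27)
(-1615415 + O(2086))/((31*25)*T(10) - 878848) = (-1615415 + 27)/((31*25)*(-1 + 10) - 878848) = -1615388/(775*9 - 878848) = -1615388/(6975 - 878848) = -1615388/(-871873) = -1615388*(-1/871873) = 1615388/871873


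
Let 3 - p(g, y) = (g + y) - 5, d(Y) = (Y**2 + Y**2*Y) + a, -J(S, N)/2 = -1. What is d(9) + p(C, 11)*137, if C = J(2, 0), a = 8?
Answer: 133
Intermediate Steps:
J(S, N) = 2 (J(S, N) = -2*(-1) = 2)
C = 2
d(Y) = 8 + Y**2 + Y**3 (d(Y) = (Y**2 + Y**2*Y) + 8 = (Y**2 + Y**3) + 8 = 8 + Y**2 + Y**3)
p(g, y) = 8 - g - y (p(g, y) = 3 - ((g + y) - 5) = 3 - (-5 + g + y) = 3 + (5 - g - y) = 8 - g - y)
d(9) + p(C, 11)*137 = (8 + 9**2 + 9**3) + (8 - 1*2 - 1*11)*137 = (8 + 81 + 729) + (8 - 2 - 11)*137 = 818 - 5*137 = 818 - 685 = 133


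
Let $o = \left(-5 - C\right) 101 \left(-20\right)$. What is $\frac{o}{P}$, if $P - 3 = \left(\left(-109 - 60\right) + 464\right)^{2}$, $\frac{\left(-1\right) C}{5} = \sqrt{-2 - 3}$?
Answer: $\frac{2525}{21757} - \frac{2525 i \sqrt{5}}{21757} \approx 0.11605 - 0.25951 i$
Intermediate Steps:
$C = - 5 i \sqrt{5}$ ($C = - 5 \sqrt{-2 - 3} = - 5 \sqrt{-5} = - 5 i \sqrt{5} \approx - 11.18 i$)
$P = 87028$ ($P = 3 + \left(\left(-109 - 60\right) + 464\right)^{2} = 3 + \left(-169 + 464\right)^{2} = 3 + 295^{2} = 3 + 87025 = 87028$)
$o = 10100 - 10100 i \sqrt{5}$ ($o = \left(-5 - - 5 i \sqrt{5}\right) 101 \left(-20\right) = \left(-5 + 5 i \sqrt{5}\right) 101 \left(-20\right) = \left(-505 + 505 i \sqrt{5}\right) \left(-20\right) = 10100 - 10100 i \sqrt{5} \approx 10100.0 - 22584.0 i$)
$\frac{o}{P} = \frac{10100 - 10100 i \sqrt{5}}{87028} = \left(10100 - 10100 i \sqrt{5}\right) \frac{1}{87028} = \frac{2525}{21757} - \frac{2525 i \sqrt{5}}{21757}$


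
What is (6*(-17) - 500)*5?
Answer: -3010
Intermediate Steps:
(6*(-17) - 500)*5 = (-102 - 500)*5 = -602*5 = -3010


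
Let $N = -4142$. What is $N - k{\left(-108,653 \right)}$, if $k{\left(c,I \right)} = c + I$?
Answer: $-4687$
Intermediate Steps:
$k{\left(c,I \right)} = I + c$
$N - k{\left(-108,653 \right)} = -4142 - \left(653 - 108\right) = -4142 - 545 = -4687$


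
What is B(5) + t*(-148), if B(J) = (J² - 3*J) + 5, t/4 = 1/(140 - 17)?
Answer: 1253/123 ≈ 10.187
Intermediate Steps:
t = 4/123 (t = 4/(140 - 17) = 4/123 ≈ 0.032520)
B(J) = 5 + J² - 3*J
B(5) + t*(-148) = (5 + 5² - 3*5) + (4/123)*(-148) = (5 + 25 - 15) - 592/123 = 15 - 592/123 = 1253/123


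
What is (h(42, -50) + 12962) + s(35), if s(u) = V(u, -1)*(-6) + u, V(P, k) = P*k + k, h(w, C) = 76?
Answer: 13289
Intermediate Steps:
V(P, k) = k + P*k
s(u) = 6 + 7*u (s(u) = -(1 + u)*(-6) + u = (-1 - u)*(-6) + u = (6 + 6*u) + u = 6 + 7*u)
(h(42, -50) + 12962) + s(35) = (76 + 12962) + (6 + 7*35) = 13038 + (6 + 245) = 13038 + 251 = 13289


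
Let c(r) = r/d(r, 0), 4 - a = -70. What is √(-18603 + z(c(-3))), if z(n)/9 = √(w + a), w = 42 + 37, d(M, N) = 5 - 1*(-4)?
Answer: 3*√(-2067 + 3*√17) ≈ 135.98*I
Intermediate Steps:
d(M, N) = 9 (d(M, N) = 5 + 4 = 9)
a = 74 (a = 4 - 1*(-70) = 4 + 70 = 74)
w = 79
c(r) = r/9
z(n) = 27*√17 (z(n) = 9*√(79 + 74) = 9*√153 = 9*(3*√17) = 27*√17)
√(-18603 + z(c(-3))) = √(-18603 + 27*√17)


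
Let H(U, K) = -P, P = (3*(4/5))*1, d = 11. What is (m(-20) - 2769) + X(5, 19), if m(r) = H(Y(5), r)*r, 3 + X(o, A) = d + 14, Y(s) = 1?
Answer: -2699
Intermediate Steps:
X(o, A) = 22 (X(o, A) = -3 + (11 + 14) = -3 + 25 = 22)
P = 12/5 (P = (3*(4*(⅕)))*1 = (3*(⅘))*1 = (12/5)*1 = 12/5 ≈ 2.4000)
H(U, K) = -12/5 (H(U, K) = -1*12/5 = -12/5)
m(r) = -12*r/5
(m(-20) - 2769) + X(5, 19) = (-12/5*(-20) - 2769) + 22 = (48 - 2769) + 22 = -2721 + 22 = -2699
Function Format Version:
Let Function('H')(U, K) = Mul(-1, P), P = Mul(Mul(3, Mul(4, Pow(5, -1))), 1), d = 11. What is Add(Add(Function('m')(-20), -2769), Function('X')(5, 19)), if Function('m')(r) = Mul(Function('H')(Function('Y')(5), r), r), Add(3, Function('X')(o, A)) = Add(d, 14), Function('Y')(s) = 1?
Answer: -2699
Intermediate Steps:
Function('X')(o, A) = 22 (Function('X')(o, A) = Add(-3, Add(11, 14)) = Add(-3, 25) = 22)
P = Rational(12, 5) (P = Mul(Mul(3, Mul(4, Rational(1, 5))), 1) = Mul(Mul(3, Rational(4, 5)), 1) = Mul(Rational(12, 5), 1) = Rational(12, 5) ≈ 2.4000)
Function('H')(U, K) = Rational(-12, 5) (Function('H')(U, K) = Mul(-1, Rational(12, 5)) = Rational(-12, 5))
Function('m')(r) = Mul(Rational(-12, 5), r)
Add(Add(Function('m')(-20), -2769), Function('X')(5, 19)) = Add(Add(Mul(Rational(-12, 5), -20), -2769), 22) = Add(Add(48, -2769), 22) = Add(-2721, 22) = -2699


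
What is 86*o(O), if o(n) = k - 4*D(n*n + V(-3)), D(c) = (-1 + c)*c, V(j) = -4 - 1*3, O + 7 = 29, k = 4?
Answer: -78105544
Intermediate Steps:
O = 22 (O = -7 + 29 = 22)
V(j) = -7 (V(j) = -4 - 3 = -7)
D(c) = c*(-1 + c)
o(n) = 4 - 4*(-8 + n²)*(-7 + n²) (o(n) = 4 - 4*(n*n - 7)*(-1 + (n*n - 7)) = 4 - 4*(n² - 7)*(-1 + (n² - 7)) = 4 - 4*(-7 + n²)*(-1 + (-7 + n²)) = 4 - 4*(-7 + n²)*(-8 + n²) = 4 - 4*(-8 + n²)*(-7 + n²))
86*o(O) = 86*(-220 - 4*22⁴ + 60*22²) = 86*(-220 - 4*234256 + 60*484) = 86*(-220 - 937024 + 29040) = 86*(-908204) = -78105544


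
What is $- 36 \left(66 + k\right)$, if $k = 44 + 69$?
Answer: $-6444$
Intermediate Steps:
$k = 113$
$- 36 \left(66 + k\right) = - 36 \left(66 + 113\right) = \left(-36\right) 179 = -6444$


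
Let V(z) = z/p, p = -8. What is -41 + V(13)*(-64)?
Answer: 63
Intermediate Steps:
V(z) = -z/8 (V(z) = z/(-8) = z*(-⅛) = -z/8)
-41 + V(13)*(-64) = -41 - ⅛*13*(-64) = -41 - 13/8*(-64) = -41 + 104 = 63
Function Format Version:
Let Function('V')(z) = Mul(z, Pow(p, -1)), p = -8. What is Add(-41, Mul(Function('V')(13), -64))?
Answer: 63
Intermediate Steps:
Function('V')(z) = Mul(Rational(-1, 8), z) (Function('V')(z) = Mul(z, Pow(-8, -1)) = Mul(z, Rational(-1, 8)) = Mul(Rational(-1, 8), z))
Add(-41, Mul(Function('V')(13), -64)) = Add(-41, Mul(Mul(Rational(-1, 8), 13), -64)) = Add(-41, Mul(Rational(-13, 8), -64)) = Add(-41, 104) = 63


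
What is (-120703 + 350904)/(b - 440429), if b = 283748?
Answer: -230201/156681 ≈ -1.4692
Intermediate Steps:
(-120703 + 350904)/(b - 440429) = (-120703 + 350904)/(283748 - 440429) = 230201/(-156681) = 230201*(-1/156681) = -230201/156681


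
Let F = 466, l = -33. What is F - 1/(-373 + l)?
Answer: 189197/406 ≈ 466.00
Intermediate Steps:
F - 1/(-373 + l) = 466 - 1/(-373 - 33) = 466 - 1/(-406) = 466 - 1*(-1/406) = 466 + 1/406 = 189197/406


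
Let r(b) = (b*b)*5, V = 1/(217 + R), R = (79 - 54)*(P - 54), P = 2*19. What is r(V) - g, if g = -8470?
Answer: 283651835/33489 ≈ 8470.0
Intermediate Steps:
P = 38
R = -400 (R = (79 - 54)*(38 - 54) = 25*(-16) = -400)
V = -1/183 (V = 1/(217 - 400) = 1/(-183) = -1/183 ≈ -0.0054645)
r(b) = 5*b² (r(b) = b²*5 = 5*b²)
r(V) - g = 5*(-1/183)² - 1*(-8470) = 5*(1/33489) + 8470 = 5/33489 + 8470 = 283651835/33489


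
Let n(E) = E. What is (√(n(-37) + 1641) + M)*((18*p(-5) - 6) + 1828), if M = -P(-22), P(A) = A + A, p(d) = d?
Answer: 76208 + 3464*√401 ≈ 1.4557e+5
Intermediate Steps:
P(A) = 2*A
M = 44 (M = -2*(-22) = -1*(-44) = 44)
(√(n(-37) + 1641) + M)*((18*p(-5) - 6) + 1828) = (√(-37 + 1641) + 44)*((18*(-5) - 6) + 1828) = (√1604 + 44)*((-90 - 6) + 1828) = (2*√401 + 44)*(-96 + 1828) = (44 + 2*√401)*1732 = 76208 + 3464*√401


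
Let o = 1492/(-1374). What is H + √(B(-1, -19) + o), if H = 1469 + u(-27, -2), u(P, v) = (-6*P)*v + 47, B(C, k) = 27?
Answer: 1192 + √12230661/687 ≈ 1197.1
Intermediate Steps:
o = -746/687 (o = 1492*(-1/1374) = -746/687 ≈ -1.0859)
u(P, v) = 47 - 6*P*v (u(P, v) = -6*P*v + 47 = 47 - 6*P*v)
H = 1192 (H = 1469 + (47 - 6*(-27)*(-2)) = 1469 + (47 - 324) = 1469 - 277 = 1192)
H + √(B(-1, -19) + o) = 1192 + √(27 - 746/687) = 1192 + √(17803/687) = 1192 + √12230661/687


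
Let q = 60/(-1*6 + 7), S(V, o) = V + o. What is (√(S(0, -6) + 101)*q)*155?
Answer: 9300*√95 ≈ 90645.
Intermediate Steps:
q = 60 (q = 60/(-6 + 7) = 60/1 = 60*1 = 60)
(√(S(0, -6) + 101)*q)*155 = (√((0 - 6) + 101)*60)*155 = (√(-6 + 101)*60)*155 = (√95*60)*155 = (60*√95)*155 = 9300*√95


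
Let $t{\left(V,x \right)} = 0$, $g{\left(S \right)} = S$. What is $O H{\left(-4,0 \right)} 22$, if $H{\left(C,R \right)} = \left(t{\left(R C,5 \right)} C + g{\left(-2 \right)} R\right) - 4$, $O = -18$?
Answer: $1584$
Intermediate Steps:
$H{\left(C,R \right)} = -4 - 2 R$ ($H{\left(C,R \right)} = \left(0 C - 2 R\right) - 4 = \left(0 - 2 R\right) - 4 = - 2 R - 4 = -4 - 2 R$)
$O H{\left(-4,0 \right)} 22 = - 18 \left(-4 - 0\right) 22 = - 18 \left(-4 + 0\right) 22 = \left(-18\right) \left(-4\right) 22 = 72 \cdot 22 = 1584$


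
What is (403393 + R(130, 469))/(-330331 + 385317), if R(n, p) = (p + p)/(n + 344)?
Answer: 47802305/6515841 ≈ 7.3363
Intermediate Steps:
R(n, p) = 2*p/(344 + n) (R(n, p) = (2*p)/(344 + n) = 2*p/(344 + n))
(403393 + R(130, 469))/(-330331 + 385317) = (403393 + 2*469/(344 + 130))/(-330331 + 385317) = (403393 + 2*469/474)/54986 = (403393 + 2*469*(1/474))*(1/54986) = (403393 + 469/237)*(1/54986) = (95604610/237)*(1/54986) = 47802305/6515841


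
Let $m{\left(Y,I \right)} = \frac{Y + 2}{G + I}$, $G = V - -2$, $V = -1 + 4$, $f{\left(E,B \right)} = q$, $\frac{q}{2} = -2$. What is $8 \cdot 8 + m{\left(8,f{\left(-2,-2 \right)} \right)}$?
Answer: $74$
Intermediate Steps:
$q = -4$ ($q = 2 \left(-2\right) = -4$)
$f{\left(E,B \right)} = -4$
$V = 3$
$G = 5$ ($G = 3 - -2 = 3 + \left(-1 + 3\right) = 3 + 2 = 5$)
$m{\left(Y,I \right)} = \frac{2 + Y}{5 + I}$ ($m{\left(Y,I \right)} = \frac{Y + 2}{5 + I} = \frac{2 + Y}{5 + I}$)
$8 \cdot 8 + m{\left(8,f{\left(-2,-2 \right)} \right)} = 8 \cdot 8 + \frac{2 + 8}{5 - 4} = 64 + 1^{-1} \cdot 10 = 64 + 1 \cdot 10 = 64 + 10 = 74$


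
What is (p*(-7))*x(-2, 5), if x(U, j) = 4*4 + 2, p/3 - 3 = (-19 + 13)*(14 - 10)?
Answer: 7938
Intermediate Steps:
p = -63 (p = 9 + 3*((-19 + 13)*(14 - 10)) = 9 + 3*(-6*4) = 9 + 3*(-24) = 9 - 72 = -63)
x(U, j) = 18 (x(U, j) = 16 + 2 = 18)
(p*(-7))*x(-2, 5) = -63*(-7)*18 = 441*18 = 7938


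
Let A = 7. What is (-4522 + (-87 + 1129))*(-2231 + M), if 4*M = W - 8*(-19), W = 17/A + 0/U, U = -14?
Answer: 53406690/7 ≈ 7.6295e+6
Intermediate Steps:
W = 17/7 (W = 17/7 + 0/(-14) = 17*(⅐) + 0*(-1/14) = 17/7 + 0 = 17/7 ≈ 2.4286)
M = 1081/28 (M = (17/7 - 8*(-19))/4 = (17/7 + 152)/4 = (¼)*(1081/7) = 1081/28 ≈ 38.607)
(-4522 + (-87 + 1129))*(-2231 + M) = (-4522 + (-87 + 1129))*(-2231 + 1081/28) = (-4522 + 1042)*(-61387/28) = -3480*(-61387/28) = 53406690/7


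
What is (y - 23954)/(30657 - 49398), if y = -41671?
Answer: 21875/6247 ≈ 3.5017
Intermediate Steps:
(y - 23954)/(30657 - 49398) = (-41671 - 23954)/(30657 - 49398) = -65625/(-18741) = -65625*(-1/18741) = 21875/6247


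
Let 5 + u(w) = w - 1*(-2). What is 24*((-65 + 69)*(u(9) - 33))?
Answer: -2592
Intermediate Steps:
u(w) = -3 + w (u(w) = -5 + (w - 1*(-2)) = -5 + (w + 2) = -5 + (2 + w) = -3 + w)
24*((-65 + 69)*(u(9) - 33)) = 24*((-65 + 69)*((-3 + 9) - 33)) = 24*(4*(6 - 33)) = 24*(4*(-27)) = 24*(-108) = -2592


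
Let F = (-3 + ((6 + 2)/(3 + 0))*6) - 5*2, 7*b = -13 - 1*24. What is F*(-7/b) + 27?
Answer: 1146/37 ≈ 30.973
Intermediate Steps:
b = -37/7 (b = (-13 - 1*24)/7 = (-13 - 24)/7 = (1/7)*(-37) = -37/7 ≈ -5.2857)
F = 3 (F = (-3 + (8/3)*6) - 10 = (-3 + 16) - 10 = 13 - 10 = 3)
F*(-7/b) + 27 = 3*(-7/(-37/7)) + 27 = 3*(-7*(-7/37)) + 27 = 3*(49/37) + 27 = 147/37 + 27 = 1146/37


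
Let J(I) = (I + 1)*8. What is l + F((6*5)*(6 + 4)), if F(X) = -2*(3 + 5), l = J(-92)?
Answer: -744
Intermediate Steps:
J(I) = 8 + 8*I (J(I) = (1 + I)*8 = 8 + 8*I)
l = -728 (l = 8 + 8*(-92) = 8 - 736 = -728)
F(X) = -16 (F(X) = -2*8 = -16)
l + F((6*5)*(6 + 4)) = -728 - 16 = -744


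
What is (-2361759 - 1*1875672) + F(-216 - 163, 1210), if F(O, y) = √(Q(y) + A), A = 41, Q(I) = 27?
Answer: -4237431 + 2*√17 ≈ -4.2374e+6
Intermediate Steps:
F(O, y) = 2*√17 (F(O, y) = √(27 + 41) = √68 = 2*√17)
(-2361759 - 1*1875672) + F(-216 - 163, 1210) = (-2361759 - 1*1875672) + 2*√17 = (-2361759 - 1875672) + 2*√17 = -4237431 + 2*√17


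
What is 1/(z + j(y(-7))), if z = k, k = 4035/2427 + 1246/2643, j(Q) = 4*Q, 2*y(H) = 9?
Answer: 2138187/43050215 ≈ 0.049667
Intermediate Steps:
y(H) = 9/2 (y(H) = (½)*9 = 9/2)
k = 4562849/2138187 (k = 4035*(1/2427) + 1246*(1/2643) = 1345/809 + 1246/2643 = 4562849/2138187 ≈ 2.1340)
z = 4562849/2138187 ≈ 2.1340
1/(z + j(y(-7))) = 1/(4562849/2138187 + 4*(9/2)) = 1/(4562849/2138187 + 18) = 1/(43050215/2138187) = 2138187/43050215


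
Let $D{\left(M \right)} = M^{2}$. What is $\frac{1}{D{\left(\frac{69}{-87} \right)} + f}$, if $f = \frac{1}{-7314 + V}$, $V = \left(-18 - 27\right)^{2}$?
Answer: $\frac{4448049}{2797040} \approx 1.5903$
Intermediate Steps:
$V = 2025$ ($V = \left(-45\right)^{2} = 2025$)
$f = - \frac{1}{5289}$ ($f = \frac{1}{-7314 + 2025} = \frac{1}{-5289} = - \frac{1}{5289} \approx -0.00018907$)
$\frac{1}{D{\left(\frac{69}{-87} \right)} + f} = \frac{1}{\left(\frac{69}{-87}\right)^{2} - \frac{1}{5289}} = \frac{1}{\left(69 \left(- \frac{1}{87}\right)\right)^{2} - \frac{1}{5289}} = \frac{1}{\left(- \frac{23}{29}\right)^{2} - \frac{1}{5289}} = \frac{1}{\frac{529}{841} - \frac{1}{5289}} = \frac{1}{\frac{2797040}{4448049}} = \frac{4448049}{2797040}$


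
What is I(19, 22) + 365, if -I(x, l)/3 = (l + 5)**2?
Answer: -1822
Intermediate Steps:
I(x, l) = -3*(5 + l)**2 (I(x, l) = -3*(l + 5)**2 = -3*(5 + l)**2)
I(19, 22) + 365 = -3*(5 + 22)**2 + 365 = -3*27**2 + 365 = -3*729 + 365 = -2187 + 365 = -1822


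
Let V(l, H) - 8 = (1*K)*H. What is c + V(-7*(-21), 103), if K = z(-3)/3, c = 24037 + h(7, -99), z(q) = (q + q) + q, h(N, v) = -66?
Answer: 23670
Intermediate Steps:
z(q) = 3*q (z(q) = 2*q + q = 3*q)
c = 23971 (c = 24037 - 66 = 23971)
K = -3 (K = (3*(-3))/3 = -9*⅓ = -3)
V(l, H) = 8 - 3*H (V(l, H) = 8 + (1*(-3))*H = 8 - 3*H)
c + V(-7*(-21), 103) = 23971 + (8 - 3*103) = 23971 + (8 - 309) = 23971 - 301 = 23670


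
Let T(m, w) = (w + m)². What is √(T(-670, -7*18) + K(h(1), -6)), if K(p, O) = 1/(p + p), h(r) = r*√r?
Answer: 11*√20946/2 ≈ 796.00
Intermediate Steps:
h(r) = r^(3/2)
K(p, O) = 1/(2*p)
T(m, w) = (m + w)²
√(T(-670, -7*18) + K(h(1), -6)) = √((-670 - 7*18)² + 1/(2*(1^(3/2)))) = √((-670 - 126)² + (½)/1) = √((-796)² + (½)*1) = √(633616 + ½) = √(1267233/2) = 11*√20946/2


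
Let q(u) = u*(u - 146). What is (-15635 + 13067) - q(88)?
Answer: 2536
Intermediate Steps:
q(u) = u*(-146 + u)
(-15635 + 13067) - q(88) = (-15635 + 13067) - 88*(-146 + 88) = -2568 - 88*(-58) = -2568 - 1*(-5104) = -2568 + 5104 = 2536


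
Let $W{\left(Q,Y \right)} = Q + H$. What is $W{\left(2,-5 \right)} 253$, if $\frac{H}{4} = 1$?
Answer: $1518$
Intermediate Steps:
$H = 4$ ($H = 4 \cdot 1 = 4$)
$W{\left(Q,Y \right)} = 4 + Q$ ($W{\left(Q,Y \right)} = Q + 4 = 4 + Q$)
$W{\left(2,-5 \right)} 253 = \left(4 + 2\right) 253 = 6 \cdot 253 = 1518$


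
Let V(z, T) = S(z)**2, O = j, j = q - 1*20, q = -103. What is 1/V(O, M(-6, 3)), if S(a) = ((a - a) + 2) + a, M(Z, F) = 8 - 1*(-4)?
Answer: 1/14641 ≈ 6.8301e-5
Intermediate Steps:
j = -123 (j = -103 - 1*20 = -103 - 20 = -123)
M(Z, F) = 12 (M(Z, F) = 8 + 4 = 12)
O = -123
S(a) = 2 + a (S(a) = (0 + 2) + a = 2 + a)
V(z, T) = (2 + z)**2
1/V(O, M(-6, 3)) = 1/((2 - 123)**2) = 1/((-121)**2) = 1/14641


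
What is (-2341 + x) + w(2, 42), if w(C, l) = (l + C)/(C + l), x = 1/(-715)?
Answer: -1673101/715 ≈ -2340.0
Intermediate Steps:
x = -1/715 ≈ -0.0013986
w(C, l) = 1 (w(C, l) = (C + l)/(C + l) = 1)
(-2341 + x) + w(2, 42) = (-2341 - 1/715) + 1 = -1673816/715 + 1 = -1673101/715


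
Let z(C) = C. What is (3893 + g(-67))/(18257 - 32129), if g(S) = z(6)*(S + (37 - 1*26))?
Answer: -3557/13872 ≈ -0.25642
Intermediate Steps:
g(S) = 66 + 6*S (g(S) = 6*(S + (37 - 1*26)) = 6*(S + (37 - 26)) = 6*(S + 11) = 6*(11 + S) = 66 + 6*S)
(3893 + g(-67))/(18257 - 32129) = (3893 + (66 + 6*(-67)))/(18257 - 32129) = (3893 + (66 - 402))/(-13872) = (3893 - 336)*(-1/13872) = 3557*(-1/13872) = -3557/13872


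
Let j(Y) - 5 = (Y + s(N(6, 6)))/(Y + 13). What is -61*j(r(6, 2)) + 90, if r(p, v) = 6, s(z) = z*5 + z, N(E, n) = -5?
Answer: -2621/19 ≈ -137.95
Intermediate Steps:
s(z) = 6*z (s(z) = 5*z + z = 6*z)
j(Y) = 5 + (-30 + Y)/(13 + Y) (j(Y) = 5 + (Y + 6*(-5))/(Y + 13) = 5 + (Y - 30)/(13 + Y) = 5 + (-30 + Y)/(13 + Y))
-61*j(r(6, 2)) + 90 = -61*(35 + 6*6)/(13 + 6) + 90 = -61*(35 + 36)/19 + 90 = -61*71/19 + 90 = -4331/19 + 90 = -2621/19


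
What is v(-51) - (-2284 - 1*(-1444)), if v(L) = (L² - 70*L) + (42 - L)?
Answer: 7104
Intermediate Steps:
v(L) = 42 + L² - 71*L
v(-51) - (-2284 - 1*(-1444)) = (42 + (-51)² - 71*(-51)) - (-2284 - 1*(-1444)) = (42 + 2601 + 3621) - (-2284 + 1444) = 6264 - 1*(-840) = 6264 + 840 = 7104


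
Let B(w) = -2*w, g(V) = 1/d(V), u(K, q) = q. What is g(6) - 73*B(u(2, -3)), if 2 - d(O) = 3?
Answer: -439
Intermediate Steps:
d(O) = -1 (d(O) = 2 - 1*3 = 2 - 3 = -1)
g(V) = -1 (g(V) = 1/(-1) = -1)
g(6) - 73*B(u(2, -3)) = -1 - (-146)*(-3) = -1 - 73*6 = -1 - 438 = -439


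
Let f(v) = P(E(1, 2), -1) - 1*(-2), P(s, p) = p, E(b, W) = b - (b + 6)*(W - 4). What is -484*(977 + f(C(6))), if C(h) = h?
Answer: -473352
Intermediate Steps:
E(b, W) = b - (-4 + W)*(6 + b) (E(b, W) = b - (6 + b)*(-4 + W) = b - (-4 + W)*(6 + b))
f(v) = 1 (f(v) = -1 - 1*(-2) = -1 + 2 = 1)
-484*(977 + f(C(6))) = -484*(977 + 1) = -484*978 = -473352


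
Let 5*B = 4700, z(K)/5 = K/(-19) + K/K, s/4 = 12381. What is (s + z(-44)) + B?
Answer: 959131/19 ≈ 50481.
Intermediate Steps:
s = 49524 (s = 4*12381 = 49524)
z(K) = 5 - 5*K/19 (z(K) = 5*(K/(-19) + K/K) = 5*(K*(-1/19) + 1) = 5*(-K/19 + 1) = 5*(1 - K/19) = 5 - 5*K/19)
B = 940 (B = (1/5)*4700 = 940)
(s + z(-44)) + B = (49524 + (5 - 5/19*(-44))) + 940 = (49524 + (5 + 220/19)) + 940 = (49524 + 315/19) + 940 = 941271/19 + 940 = 959131/19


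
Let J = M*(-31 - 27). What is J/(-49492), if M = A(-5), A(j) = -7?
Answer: -203/24746 ≈ -0.0082033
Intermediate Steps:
M = -7
J = 406 (J = -7*(-31 - 27) = -7*(-58) = 406)
J/(-49492) = 406/(-49492) = 406*(-1/49492) = -203/24746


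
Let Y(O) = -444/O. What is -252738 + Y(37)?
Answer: -252750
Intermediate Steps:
-252738 + Y(37) = -252738 - 444/37 = -252738 - 444*1/37 = -252738 - 12 = -252750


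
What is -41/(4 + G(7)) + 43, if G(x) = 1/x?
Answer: 960/29 ≈ 33.103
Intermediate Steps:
-41/(4 + G(7)) + 43 = -41/(4 + 1/7) + 43 = -41/(4 + ⅐) + 43 = -41/29/7 + 43 = -41*7/29 + 43 = -287/29 + 43 = 960/29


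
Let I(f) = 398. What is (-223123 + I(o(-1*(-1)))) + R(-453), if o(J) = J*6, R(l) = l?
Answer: -223178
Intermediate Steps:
o(J) = 6*J
(-223123 + I(o(-1*(-1)))) + R(-453) = (-223123 + 398) - 453 = -222725 - 453 = -223178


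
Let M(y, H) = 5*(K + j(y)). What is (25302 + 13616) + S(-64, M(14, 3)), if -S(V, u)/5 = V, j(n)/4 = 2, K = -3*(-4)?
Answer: 39238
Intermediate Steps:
K = 12
j(n) = 8 (j(n) = 4*2 = 8)
M(y, H) = 100 (M(y, H) = 5*(12 + 8) = 5*20 = 100)
S(V, u) = -5*V
(25302 + 13616) + S(-64, M(14, 3)) = (25302 + 13616) - 5*(-64) = 38918 + 320 = 39238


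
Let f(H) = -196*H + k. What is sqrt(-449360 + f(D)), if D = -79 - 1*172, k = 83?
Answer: I*sqrt(400081) ≈ 632.52*I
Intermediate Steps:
D = -251 (D = -79 - 172 = -251)
f(H) = 83 - 196*H (f(H) = -196*H + 83 = 83 - 196*H)
sqrt(-449360 + f(D)) = sqrt(-449360 + (83 - 196*(-251))) = sqrt(-449360 + (83 + 49196)) = sqrt(-449360 + 49279) = sqrt(-400081) = I*sqrt(400081)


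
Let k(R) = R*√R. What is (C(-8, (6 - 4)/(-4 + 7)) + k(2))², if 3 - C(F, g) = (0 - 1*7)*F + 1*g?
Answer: 25993/9 - 644*√2/3 ≈ 2584.5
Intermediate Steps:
k(R) = R^(3/2)
C(F, g) = 3 - g + 7*F (C(F, g) = 3 - ((0 - 1*7)*F + 1*g) = 3 - ((0 - 7)*F + g) = 3 - (-7*F + g) = 3 - (g - 7*F) = 3 + (-g + 7*F) = 3 - g + 7*F)
(C(-8, (6 - 4)/(-4 + 7)) + k(2))² = ((3 - (6 - 4)/(-4 + 7) + 7*(-8)) + 2^(3/2))² = ((3 - 2/3 - 56) + 2*√2)² = ((3 - 1*⅔ - 56) + 2*√2)² = ((3 - ⅔ - 56) + 2*√2)² = (-161/3 + 2*√2)²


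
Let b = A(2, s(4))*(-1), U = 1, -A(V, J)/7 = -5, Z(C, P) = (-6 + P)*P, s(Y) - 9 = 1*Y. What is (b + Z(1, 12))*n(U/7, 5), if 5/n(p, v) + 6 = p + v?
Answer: -1295/6 ≈ -215.83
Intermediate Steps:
s(Y) = 9 + Y (s(Y) = 9 + 1*Y = 9 + Y)
Z(C, P) = P*(-6 + P)
A(V, J) = 35 (A(V, J) = -7*(-5) = 35)
b = -35 (b = 35*(-1) = -35)
n(p, v) = 5/(-6 + p + v) (n(p, v) = 5/(-6 + (p + v)) = 5/(-6 + p + v))
(b + Z(1, 12))*n(U/7, 5) = (-35 + 12*(-6 + 12))*(5/(-6 + 1/7 + 5)) = (-35 + 12*6)*(5/(-6 + 1*(⅐) + 5)) = (-35 + 72)*(5/(-6 + ⅐ + 5)) = 37*(5/(-6/7)) = 37*(5*(-7/6)) = 37*(-35/6) = -1295/6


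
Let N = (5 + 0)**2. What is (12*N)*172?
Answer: 51600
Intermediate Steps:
N = 25 (N = 5**2 = 25)
(12*N)*172 = (12*25)*172 = 300*172 = 51600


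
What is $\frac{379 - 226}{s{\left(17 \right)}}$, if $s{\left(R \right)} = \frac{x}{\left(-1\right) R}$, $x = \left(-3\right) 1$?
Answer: $867$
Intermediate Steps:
$x = -3$
$s{\left(R \right)} = \frac{3}{R}$ ($s{\left(R \right)} = - \frac{3}{\left(-1\right) R} = - 3 \left(- \frac{1}{R}\right) = \frac{3}{R}$)
$\frac{379 - 226}{s{\left(17 \right)}} = \frac{379 - 226}{3 \cdot \frac{1}{17}} = \frac{153}{\frac{3}{17}} = 153 \cdot \frac{17}{3} = 867$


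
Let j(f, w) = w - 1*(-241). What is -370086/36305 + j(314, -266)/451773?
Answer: -167195770103/16401618765 ≈ -10.194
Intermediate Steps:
j(f, w) = 241 + w (j(f, w) = w + 241 = 241 + w)
-370086/36305 + j(314, -266)/451773 = -370086/36305 + (241 - 266)/451773 = -370086*1/36305 - 25*1/451773 = -370086/36305 - 25/451773 = -167195770103/16401618765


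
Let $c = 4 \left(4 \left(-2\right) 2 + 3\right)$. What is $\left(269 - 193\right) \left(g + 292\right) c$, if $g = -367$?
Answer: $296400$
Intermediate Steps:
$c = -52$ ($c = 4 \left(\left(-8\right) 2 + 3\right) = 4 \left(-16 + 3\right) = 4 \left(-13\right) = -52$)
$\left(269 - 193\right) \left(g + 292\right) c = \left(269 - 193\right) \left(-367 + 292\right) \left(-52\right) = 76 \left(-75\right) \left(-52\right) = \left(-5700\right) \left(-52\right) = 296400$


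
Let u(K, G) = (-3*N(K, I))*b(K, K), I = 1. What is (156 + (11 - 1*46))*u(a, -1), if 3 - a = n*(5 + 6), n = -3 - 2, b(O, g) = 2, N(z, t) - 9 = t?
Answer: -7260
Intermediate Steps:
N(z, t) = 9 + t
n = -5
a = 58 (a = 3 - (-5)*(5 + 6) = 3 - (-5)*11 = 3 - 1*(-55) = 3 + 55 = 58)
u(K, G) = -60 (u(K, G) = -3*(9 + 1)*2 = -3*10*2 = -30*2 = -60)
(156 + (11 - 1*46))*u(a, -1) = (156 + (11 - 1*46))*(-60) = (156 + (11 - 46))*(-60) = (156 - 35)*(-60) = 121*(-60) = -7260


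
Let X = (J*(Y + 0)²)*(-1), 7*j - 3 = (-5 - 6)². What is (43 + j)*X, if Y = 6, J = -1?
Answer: 15300/7 ≈ 2185.7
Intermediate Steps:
j = 124/7 (j = 3/7 + (-5 - 6)²/7 = 3/7 + (⅐)*(-11)² = 3/7 + (⅐)*121 = 3/7 + 121/7 = 124/7 ≈ 17.714)
X = 36 (X = -(6 + 0)²*(-1) = -1*6²*(-1) = -1*36*(-1) = -36*(-1) = 36)
(43 + j)*X = (43 + 124/7)*36 = (425/7)*36 = 15300/7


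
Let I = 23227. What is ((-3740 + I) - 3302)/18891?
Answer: 5395/6297 ≈ 0.85676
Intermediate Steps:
((-3740 + I) - 3302)/18891 = ((-3740 + 23227) - 3302)/18891 = (19487 - 3302)*(1/18891) = 16185*(1/18891) = 5395/6297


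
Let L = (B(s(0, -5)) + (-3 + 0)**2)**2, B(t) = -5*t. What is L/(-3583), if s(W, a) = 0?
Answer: -81/3583 ≈ -0.022607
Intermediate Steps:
L = 81 (L = (-5*0 + (-3 + 0)**2)**2 = (0 + (-3)**2)**2 = (0 + 9)**2 = 9**2 = 81)
L/(-3583) = 81/(-3583) = 81*(-1/3583) = -81/3583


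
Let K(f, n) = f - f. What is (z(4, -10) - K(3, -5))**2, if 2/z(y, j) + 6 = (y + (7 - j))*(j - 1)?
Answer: 4/56169 ≈ 7.1214e-5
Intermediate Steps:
K(f, n) = 0
z(y, j) = 2/(-6 + (-1 + j)*(7 + y - j)) (z(y, j) = 2/(-6 + (y + (7 - j))*(j - 1)) = 2/(-6 + (7 + y - j)*(-1 + j)) = 2/(-6 + (-1 + j)*(7 + y - j)))
(z(4, -10) - K(3, -5))**2 = (2/(-13 - 1*4 - 1*(-10)**2 + 8*(-10) - 10*4) - 1*0)**2 = (2/(-13 - 4 - 1*100 - 80 - 40) + 0)**2 = (2/(-13 - 4 - 100 - 80 - 40) + 0)**2 = (2/(-237) + 0)**2 = (2*(-1/237) + 0)**2 = (-2/237 + 0)**2 = (-2/237)**2 = 4/56169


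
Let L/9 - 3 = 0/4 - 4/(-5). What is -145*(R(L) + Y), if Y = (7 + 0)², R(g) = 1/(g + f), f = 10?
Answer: -1570930/221 ≈ -7108.3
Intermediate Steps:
L = 171/5 (L = 27 + 9*(0/4 - 4/(-5)) = 27 + 9*(0*(¼) - 4*(-⅕)) = 27 + 9*(0 + ⅘) = 27 + 9*(⅘) = 27 + 36/5 = 171/5 ≈ 34.200)
R(g) = 1/(10 + g) (R(g) = 1/(g + 10) = 1/(10 + g))
Y = 49 (Y = 7² = 49)
-145*(R(L) + Y) = -145*(1/(10 + 171/5) + 49) = -145*(1/(221/5) + 49) = -145*(5/221 + 49) = -145*10834/221 = -1570930/221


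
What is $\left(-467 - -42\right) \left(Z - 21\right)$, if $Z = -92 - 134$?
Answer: $104975$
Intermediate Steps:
$Z = -226$
$\left(-467 - -42\right) \left(Z - 21\right) = \left(-467 - -42\right) \left(-226 - 21\right) = \left(-467 + \left(-49 + 91\right)\right) \left(-247\right) = \left(-467 + 42\right) \left(-247\right) = \left(-425\right) \left(-247\right) = 104975$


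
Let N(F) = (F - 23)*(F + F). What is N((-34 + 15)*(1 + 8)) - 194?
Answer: 66154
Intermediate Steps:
N(F) = 2*F*(-23 + F) (N(F) = (-23 + F)*(2*F) = 2*F*(-23 + F))
N((-34 + 15)*(1 + 8)) - 194 = 2*((-34 + 15)*(1 + 8))*(-23 + (-34 + 15)*(1 + 8)) - 194 = 2*(-19*9)*(-23 - 19*9) - 194 = 2*(-171)*(-23 - 171) - 194 = 2*(-171)*(-194) - 194 = 66348 - 194 = 66154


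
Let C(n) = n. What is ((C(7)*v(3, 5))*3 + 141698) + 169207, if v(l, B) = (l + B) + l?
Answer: 311136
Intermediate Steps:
v(l, B) = B + 2*l (v(l, B) = (B + l) + l = B + 2*l)
((C(7)*v(3, 5))*3 + 141698) + 169207 = ((7*(5 + 2*3))*3 + 141698) + 169207 = ((7*(5 + 6))*3 + 141698) + 169207 = ((7*11)*3 + 141698) + 169207 = (77*3 + 141698) + 169207 = (231 + 141698) + 169207 = 141929 + 169207 = 311136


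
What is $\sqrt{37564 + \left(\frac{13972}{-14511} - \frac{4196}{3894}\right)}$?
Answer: $\frac{\sqrt{67988621994252762}}{1345377} \approx 193.81$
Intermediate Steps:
$\sqrt{37564 + \left(\frac{13972}{-14511} - \frac{4196}{3894}\right)} = \sqrt{37564 + \left(13972 \left(- \frac{1}{14511}\right) - \frac{2098}{1947}\right)} = \sqrt{37564 - \frac{2745122}{1345377}} = \sqrt{\frac{50534996506}{1345377}} = \frac{\sqrt{67988621994252762}}{1345377}$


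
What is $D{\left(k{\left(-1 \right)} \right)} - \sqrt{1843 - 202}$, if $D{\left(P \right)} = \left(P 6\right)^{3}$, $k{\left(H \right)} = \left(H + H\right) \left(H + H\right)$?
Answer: $13824 - \sqrt{1641} \approx 13783.0$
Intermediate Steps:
$k{\left(H \right)} = 4 H^{2}$ ($k{\left(H \right)} = 2 H 2 H = 4 H^{2}$)
$D{\left(P \right)} = 216 P^{3}$ ($D{\left(P \right)} = \left(6 P\right)^{3} = 216 P^{3}$)
$D{\left(k{\left(-1 \right)} \right)} - \sqrt{1843 - 202} = 216 \left(4 \left(-1\right)^{2}\right)^{3} - \sqrt{1843 - 202} = 216 \left(4 \cdot 1\right)^{3} - \sqrt{1641} = 216 \cdot 4^{3} - \sqrt{1641} = 216 \cdot 64 - \sqrt{1641} = 13824 - \sqrt{1641}$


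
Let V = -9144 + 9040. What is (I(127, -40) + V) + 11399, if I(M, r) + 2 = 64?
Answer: 11357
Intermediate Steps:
I(M, r) = 62 (I(M, r) = -2 + 64 = 62)
V = -104
(I(127, -40) + V) + 11399 = (62 - 104) + 11399 = -42 + 11399 = 11357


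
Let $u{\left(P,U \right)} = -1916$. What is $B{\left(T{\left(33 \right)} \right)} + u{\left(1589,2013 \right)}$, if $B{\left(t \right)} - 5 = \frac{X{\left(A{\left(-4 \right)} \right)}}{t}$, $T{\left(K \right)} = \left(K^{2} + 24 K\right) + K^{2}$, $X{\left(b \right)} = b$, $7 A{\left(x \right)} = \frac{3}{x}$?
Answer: $- \frac{52972921}{27720} \approx -1911.0$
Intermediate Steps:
$A{\left(x \right)} = \frac{3}{7 x}$ ($A{\left(x \right)} = \frac{3 \frac{1}{x}}{7} = \frac{3}{7 x}$)
$T{\left(K \right)} = 2 K^{2} + 24 K$
$B{\left(t \right)} = 5 - \frac{3}{28 t}$ ($B{\left(t \right)} = 5 + \frac{\frac{3}{7} \frac{1}{-4}}{t} = 5 + \frac{\frac{3}{7} \left(- \frac{1}{4}\right)}{t} = 5 - \frac{3}{28 t}$)
$B{\left(T{\left(33 \right)} \right)} + u{\left(1589,2013 \right)} = \left(5 - \frac{3}{28 \cdot 2 \cdot 33 \left(12 + 33\right)}\right) - 1916 = \left(5 - \frac{3}{28 \cdot 2 \cdot 33 \cdot 45}\right) - 1916 = \left(5 - \frac{3}{28 \cdot 2970}\right) - 1916 = \left(5 - \frac{1}{27720}\right) - 1916 = \frac{138599}{27720} - 1916 = - \frac{52972921}{27720}$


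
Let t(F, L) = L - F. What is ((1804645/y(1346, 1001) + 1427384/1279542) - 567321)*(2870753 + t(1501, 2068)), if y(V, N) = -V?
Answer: -703030834153576809340/430565883 ≈ -1.6328e+12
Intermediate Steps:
((1804645/y(1346, 1001) + 1427384/1279542) - 567321)*(2870753 + t(1501, 2068)) = ((1804645/((-1*1346)) + 1427384/1279542) - 567321)*(2870753 + (2068 - 1*1501)) = ((1804645/(-1346) + 1427384*(1/1279542)) - 567321)*(2870753 + (2068 - 1501)) = ((1804645*(-1/1346) + 713692/639771) - 567321)*(2870753 + 567) = ((-1804645/1346 + 713692/639771) - 567321)*2871320 = (-1153598906863/861131766 - 567321)*2871320 = -489691733525749/861131766*2871320 = -703030834153576809340/430565883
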